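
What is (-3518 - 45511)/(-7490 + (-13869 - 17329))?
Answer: 16343/12896 ≈ 1.2673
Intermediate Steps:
(-3518 - 45511)/(-7490 + (-13869 - 17329)) = -49029/(-7490 - 31198) = -49029/(-38688) = -49029*(-1/38688) = 16343/12896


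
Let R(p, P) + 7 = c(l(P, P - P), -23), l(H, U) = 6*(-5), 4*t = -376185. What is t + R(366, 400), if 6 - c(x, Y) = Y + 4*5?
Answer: -376177/4 ≈ -94044.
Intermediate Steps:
t = -376185/4 (t = (¼)*(-376185) = -376185/4 ≈ -94046.)
l(H, U) = -30
c(x, Y) = -14 - Y (c(x, Y) = 6 - (Y + 4*5) = 6 - (Y + 20) = 6 - (20 + Y) = 6 + (-20 - Y) = -14 - Y)
R(p, P) = 2 (R(p, P) = -7 + (-14 - 1*(-23)) = -7 + (-14 + 23) = -7 + 9 = 2)
t + R(366, 400) = -376185/4 + 2 = -376177/4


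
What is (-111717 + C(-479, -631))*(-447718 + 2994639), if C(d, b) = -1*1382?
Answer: -288054218179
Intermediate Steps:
C(d, b) = -1382
(-111717 + C(-479, -631))*(-447718 + 2994639) = (-111717 - 1382)*(-447718 + 2994639) = -113099*2546921 = -288054218179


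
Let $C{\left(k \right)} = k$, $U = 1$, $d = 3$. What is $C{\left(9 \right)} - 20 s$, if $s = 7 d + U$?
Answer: $-431$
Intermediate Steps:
$s = 22$ ($s = 7 \cdot 3 + 1 = 21 + 1 = 22$)
$C{\left(9 \right)} - 20 s = 9 - 440 = -431$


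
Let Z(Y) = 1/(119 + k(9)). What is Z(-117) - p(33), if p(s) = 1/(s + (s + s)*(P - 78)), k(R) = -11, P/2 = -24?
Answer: 2797/298188 ≈ 0.0093800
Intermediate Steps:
P = -48 (P = 2*(-24) = -48)
p(s) = -1/(251*s) (p(s) = 1/(s + (s + s)*(-48 - 78)) = 1/(s + (2*s)*(-126)) = 1/(s - 252*s) = 1/(-251*s) = -1/(251*s))
Z(Y) = 1/108 (Z(Y) = 1/(119 - 11) = 1/108)
Z(-117) - p(33) = 1/108 - (-1)/(251*33) = 1/108 - 1*(-1/8283) = 1/108 + 1/8283 = 2797/298188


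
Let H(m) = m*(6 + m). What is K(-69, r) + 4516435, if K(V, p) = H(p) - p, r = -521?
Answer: 4785271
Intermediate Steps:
K(V, p) = -p + p*(6 + p) (K(V, p) = p*(6 + p) - p = -p + p*(6 + p))
K(-69, r) + 4516435 = -521*(5 - 521) + 4516435 = -521*(-516) + 4516435 = 268836 + 4516435 = 4785271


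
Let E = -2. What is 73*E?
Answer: -146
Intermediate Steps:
73*E = 73*(-2) = -146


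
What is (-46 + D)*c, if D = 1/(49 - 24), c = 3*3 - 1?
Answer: -9192/25 ≈ -367.68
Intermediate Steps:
c = 8 (c = 9 - 1 = 8)
D = 1/25 ≈ 0.040000
(-46 + D)*c = (-46 + 1/25)*8 = -1149/25*8 = -9192/25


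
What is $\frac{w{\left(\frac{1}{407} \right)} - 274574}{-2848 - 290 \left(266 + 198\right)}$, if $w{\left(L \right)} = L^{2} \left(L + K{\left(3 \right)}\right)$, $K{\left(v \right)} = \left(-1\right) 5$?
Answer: $\frac{4627885943029}{2315982400336} \approx 1.9982$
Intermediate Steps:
$K{\left(v \right)} = -5$
$w{\left(L \right)} = L^{2} \left(-5 + L\right)$ ($w{\left(L \right)} = L^{2} \left(L - 5\right) = L^{2} \left(-5 + L\right)$)
$\frac{w{\left(\frac{1}{407} \right)} - 274574}{-2848 - 290 \left(266 + 198\right)} = \frac{\left(\frac{1}{407}\right)^{2} \left(-5 + \frac{1}{407}\right) - 274574}{-2848 - 290 \left(266 + 198\right)} = \frac{\frac{-5 + \frac{1}{407}}{165649} - 274574}{-2848 - 134560} = \frac{\frac{1}{165649} \left(- \frac{2034}{407}\right) - 274574}{-2848 - 134560} = \frac{- \frac{2034}{67419143} - 274574}{-137408} = \left(- \frac{18511543772116}{67419143}\right) \left(- \frac{1}{137408}\right) = \frac{4627885943029}{2315982400336}$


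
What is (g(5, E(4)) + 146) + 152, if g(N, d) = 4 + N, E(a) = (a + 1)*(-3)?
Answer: 307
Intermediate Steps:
E(a) = -3 - 3*a (E(a) = (1 + a)*(-3) = -3 - 3*a)
(g(5, E(4)) + 146) + 152 = ((4 + 5) + 146) + 152 = (9 + 146) + 152 = 155 + 152 = 307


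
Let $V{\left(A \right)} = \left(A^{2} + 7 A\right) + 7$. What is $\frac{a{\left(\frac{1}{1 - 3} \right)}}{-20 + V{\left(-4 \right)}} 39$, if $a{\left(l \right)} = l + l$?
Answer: $\frac{39}{25} \approx 1.56$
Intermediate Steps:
$V{\left(A \right)} = 7 + A^{2} + 7 A$
$a{\left(l \right)} = 2 l$
$\frac{a{\left(\frac{1}{1 - 3} \right)}}{-20 + V{\left(-4 \right)}} 39 = \frac{2 \frac{1}{1 - 3}}{-20 + \left(7 + \left(-4\right)^{2} + 7 \left(-4\right)\right)} 39 = \frac{2 \frac{1}{-2}}{-20 + \left(7 + 16 - 28\right)} 39 = \frac{2 \left(- \frac{1}{2}\right)}{-20 - 5} \cdot 39 = - \frac{1}{-25} \cdot 39 = \left(-1\right) \left(- \frac{1}{25}\right) 39 = \frac{1}{25} \cdot 39 = \frac{39}{25}$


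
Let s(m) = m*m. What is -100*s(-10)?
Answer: -10000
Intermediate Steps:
s(m) = m²
-100*s(-10) = -100*(-10)² = -100*100 = -10000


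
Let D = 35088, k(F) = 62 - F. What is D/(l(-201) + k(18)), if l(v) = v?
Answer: -35088/157 ≈ -223.49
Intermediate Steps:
D/(l(-201) + k(18)) = 35088/(-201 + (62 - 1*18)) = 35088/(-201 + (62 - 18)) = 35088/(-201 + 44) = 35088/(-157) = 35088*(-1/157) = -35088/157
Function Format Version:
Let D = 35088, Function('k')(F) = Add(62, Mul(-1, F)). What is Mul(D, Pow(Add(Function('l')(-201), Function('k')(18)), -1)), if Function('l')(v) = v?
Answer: Rational(-35088, 157) ≈ -223.49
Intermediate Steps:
Mul(D, Pow(Add(Function('l')(-201), Function('k')(18)), -1)) = Mul(35088, Pow(Add(-201, Add(62, Mul(-1, 18))), -1)) = Mul(35088, Pow(Add(-201, Add(62, -18)), -1)) = Mul(35088, Pow(Add(-201, 44), -1)) = Mul(35088, Pow(-157, -1)) = Mul(35088, Rational(-1, 157)) = Rational(-35088, 157)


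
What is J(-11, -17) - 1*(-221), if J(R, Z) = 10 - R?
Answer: 242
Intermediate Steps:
J(-11, -17) - 1*(-221) = (10 - 1*(-11)) - 1*(-221) = (10 + 11) + 221 = 21 + 221 = 242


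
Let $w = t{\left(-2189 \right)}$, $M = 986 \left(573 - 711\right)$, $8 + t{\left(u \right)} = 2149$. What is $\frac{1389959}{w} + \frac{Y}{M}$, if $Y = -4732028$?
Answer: $\frac{49815053290}{72830397} \approx 683.99$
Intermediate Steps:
$t{\left(u \right)} = 2141$ ($t{\left(u \right)} = -8 + 2149 = 2141$)
$M = -136068$ ($M = 986 \left(-138\right) = -136068$)
$w = 2141$
$\frac{1389959}{w} + \frac{Y}{M} = \frac{1389959}{2141} - \frac{4732028}{-136068} = 1389959 \cdot \frac{1}{2141} - - \frac{1183007}{34017} = \frac{1389959}{2141} + \frac{1183007}{34017} = \frac{49815053290}{72830397}$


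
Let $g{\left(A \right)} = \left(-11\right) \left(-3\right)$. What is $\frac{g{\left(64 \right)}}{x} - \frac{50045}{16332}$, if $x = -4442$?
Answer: $- \frac{111419423}{36273372} \approx -3.0717$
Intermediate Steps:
$g{\left(A \right)} = 33$
$\frac{g{\left(64 \right)}}{x} - \frac{50045}{16332} = \frac{33}{-4442} - \frac{50045}{16332} = 33 \left(- \frac{1}{4442}\right) - \frac{50045}{16332} = - \frac{33}{4442} - \frac{50045}{16332} = - \frac{111419423}{36273372}$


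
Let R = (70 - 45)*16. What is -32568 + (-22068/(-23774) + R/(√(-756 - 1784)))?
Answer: -387124782/11887 - 40*I*√635/127 ≈ -32567.0 - 7.9368*I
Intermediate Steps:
R = 400 (R = 25*16 = 400)
-32568 + (-22068/(-23774) + R/(√(-756 - 1784))) = -32568 + (-22068/(-23774) + 400/(√(-756 - 1784))) = -32568 + (-22068*(-1/23774) + 400/(√(-2540))) = -32568 + (11034/11887 + 400/((2*I*√635))) = -32568 + (11034/11887 + 400*(-I*√635/1270)) = -32568 + (11034/11887 - 40*I*√635/127) = -387124782/11887 - 40*I*√635/127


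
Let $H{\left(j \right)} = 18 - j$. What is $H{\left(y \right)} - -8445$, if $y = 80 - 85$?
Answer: $8468$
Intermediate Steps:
$y = -5$ ($y = 80 - 85 = -5$)
$H{\left(y \right)} - -8445 = \left(18 - -5\right) - -8445 = \left(18 + 5\right) + 8445 = 23 + 8445 = 8468$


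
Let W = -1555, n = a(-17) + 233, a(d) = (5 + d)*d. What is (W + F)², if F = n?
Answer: 1249924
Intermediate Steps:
a(d) = d*(5 + d)
n = 437 (n = -17*(5 - 17) + 233 = -17*(-12) + 233 = 204 + 233 = 437)
F = 437
(W + F)² = (-1555 + 437)² = (-1118)² = 1249924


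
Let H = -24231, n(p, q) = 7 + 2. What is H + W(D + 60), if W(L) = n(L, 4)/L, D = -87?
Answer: -72694/3 ≈ -24231.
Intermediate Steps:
n(p, q) = 9
W(L) = 9/L
H + W(D + 60) = -24231 + 9/(-87 + 60) = -24231 + 9/(-27) = -24231 + 9*(-1/27) = -24231 - ⅓ = -72694/3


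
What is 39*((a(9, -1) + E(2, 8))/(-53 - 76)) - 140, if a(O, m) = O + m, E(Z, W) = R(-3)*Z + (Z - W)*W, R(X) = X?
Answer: -5422/43 ≈ -126.09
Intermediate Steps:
E(Z, W) = -3*Z + W*(Z - W) (E(Z, W) = -3*Z + (Z - W)*W = -3*Z + W*(Z - W))
39*((a(9, -1) + E(2, 8))/(-53 - 76)) - 140 = 39*(((9 - 1) + (-1*8² - 3*2 + 8*2))/(-53 - 76)) - 140 = 39*((8 + (-1*64 - 6 + 16))/(-129)) - 140 = 39*((8 + (-64 - 6 + 16))*(-1/129)) - 140 = 39*((8 - 54)*(-1/129)) - 140 = 39*(-46*(-1/129)) - 140 = 39*(46/129) - 140 = 598/43 - 140 = -5422/43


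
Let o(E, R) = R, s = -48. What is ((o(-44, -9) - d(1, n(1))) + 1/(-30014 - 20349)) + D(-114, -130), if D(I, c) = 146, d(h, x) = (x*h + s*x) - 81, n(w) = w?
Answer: 13346194/50363 ≈ 265.00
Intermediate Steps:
d(h, x) = -81 - 48*x + h*x (d(h, x) = (x*h - 48*x) - 81 = (h*x - 48*x) - 81 = (-48*x + h*x) - 81 = -81 - 48*x + h*x)
((o(-44, -9) - d(1, n(1))) + 1/(-30014 - 20349)) + D(-114, -130) = ((-9 - (-81 - 48*1 + 1*1)) + 1/(-30014 - 20349)) + 146 = ((-9 - (-81 - 48 + 1)) + 1/(-50363)) + 146 = ((-9 - 1*(-128)) - 1/50363) + 146 = ((-9 + 128) - 1/50363) + 146 = (119 - 1/50363) + 146 = 5993196/50363 + 146 = 13346194/50363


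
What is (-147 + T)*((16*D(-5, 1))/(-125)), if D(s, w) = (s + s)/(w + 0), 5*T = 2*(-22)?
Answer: -24928/125 ≈ -199.42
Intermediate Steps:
T = -44/5 (T = (2*(-22))/5 = (⅕)*(-44) = -44/5 ≈ -8.8000)
D(s, w) = 2*s/w (D(s, w) = (2*s)/w = 2*s/w)
(-147 + T)*((16*D(-5, 1))/(-125)) = (-147 - 44/5)*((16*(2*(-5)/1))/(-125)) = -779*16*(2*(-5)*1)*(-1)/(5*125) = -779*16*(-10)*(-1)/(5*125) = -(-24928)*(-1)/125 = -779/5*32/25 = -24928/125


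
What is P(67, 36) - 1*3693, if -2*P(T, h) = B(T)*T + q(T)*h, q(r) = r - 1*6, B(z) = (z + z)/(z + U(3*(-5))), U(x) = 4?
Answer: -344650/71 ≈ -4854.2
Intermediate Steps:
B(z) = 2*z/(4 + z) (B(z) = (z + z)/(z + 4) = (2*z)/(4 + z) = 2*z/(4 + z))
q(r) = -6 + r (q(r) = r - 6 = -6 + r)
P(T, h) = -T²/(4 + T) - h*(-6 + T)/2 (P(T, h) = -((2*T/(4 + T))*T + (-6 + T)*h)/2 = -(2*T²/(4 + T) + h*(-6 + T))/2 = -(h*(-6 + T) + 2*T²/(4 + T))/2 = -T²/(4 + T) - h*(-6 + T)/2)
P(67, 36) - 1*3693 = (-1*67² - ½*36*(-6 + 67)*(4 + 67))/(4 + 67) - 1*3693 = (-1*4489 - ½*36*61*71)/71 - 3693 = (-4489 - 77958)/71 - 3693 = (1/71)*(-82447) - 3693 = -82447/71 - 3693 = -344650/71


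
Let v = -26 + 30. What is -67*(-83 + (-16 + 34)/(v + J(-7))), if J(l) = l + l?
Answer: 28408/5 ≈ 5681.6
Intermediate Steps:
v = 4
J(l) = 2*l
-67*(-83 + (-16 + 34)/(v + J(-7))) = -67*(-83 + (-16 + 34)/(4 + 2*(-7))) = -67*(-83 + 18/(4 - 14)) = -67*(-83 + 18/(-10)) = -67*(-83 + 18*(-⅒)) = -67*(-83 - 9/5) = -67*(-424/5) = 28408/5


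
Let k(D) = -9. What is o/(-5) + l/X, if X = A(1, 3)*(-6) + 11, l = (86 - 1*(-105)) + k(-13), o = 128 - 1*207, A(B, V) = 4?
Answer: 9/5 ≈ 1.8000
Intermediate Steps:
o = -79 (o = 128 - 207 = -79)
l = 182 (l = (86 - 1*(-105)) - 9 = (86 + 105) - 9 = 191 - 9 = 182)
X = -13 (X = 4*(-6) + 11 = -24 + 11 = -13)
o/(-5) + l/X = -79/(-5) + 182/(-13) = -79*(-⅕) + 182*(-1/13) = 79/5 - 14 = 9/5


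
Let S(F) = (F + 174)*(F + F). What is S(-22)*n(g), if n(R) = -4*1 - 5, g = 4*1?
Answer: 60192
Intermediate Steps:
g = 4
n(R) = -9 (n(R) = -4 - 5 = -9)
S(F) = 2*F*(174 + F) (S(F) = (174 + F)*(2*F) = 2*F*(174 + F))
S(-22)*n(g) = (2*(-22)*(174 - 22))*(-9) = (2*(-22)*152)*(-9) = -6688*(-9) = 60192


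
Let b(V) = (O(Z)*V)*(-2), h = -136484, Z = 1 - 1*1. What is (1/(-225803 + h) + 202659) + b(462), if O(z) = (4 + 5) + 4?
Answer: 69068929688/362287 ≈ 1.9065e+5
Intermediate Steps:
Z = 0 (Z = 1 - 1 = 0)
O(z) = 13 (O(z) = 9 + 4 = 13)
b(V) = -26*V (b(V) = (13*V)*(-2) = -26*V)
(1/(-225803 + h) + 202659) + b(462) = (1/(-225803 - 136484) + 202659) - 26*462 = (1/(-362287) + 202659) - 12012 = (-1/362287 + 202659) - 12012 = 73420721132/362287 - 12012 = 69068929688/362287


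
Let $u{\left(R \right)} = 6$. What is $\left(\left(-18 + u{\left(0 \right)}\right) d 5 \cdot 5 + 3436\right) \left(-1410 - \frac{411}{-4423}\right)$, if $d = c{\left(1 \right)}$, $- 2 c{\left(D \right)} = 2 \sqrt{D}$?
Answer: $- \frac{23297766984}{4423} \approx -5.2674 \cdot 10^{6}$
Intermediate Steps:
$c{\left(D \right)} = - \sqrt{D}$ ($c{\left(D \right)} = - \frac{2 \sqrt{D}}{2} = - \sqrt{D}$)
$d = -1$ ($d = - \sqrt{1} = \left(-1\right) 1 = -1$)
$\left(\left(-18 + u{\left(0 \right)}\right) d 5 \cdot 5 + 3436\right) \left(-1410 - \frac{411}{-4423}\right) = \left(\left(-18 + 6\right) \left(-1\right) 5 \cdot 5 + 3436\right) \left(-1410 - \frac{411}{-4423}\right) = \left(- 12 \left(\left(-5\right) 5\right) + 3436\right) \left(-1410 - - \frac{411}{4423}\right) = \left(\left(-12\right) \left(-25\right) + 3436\right) \left(-1410 + \frac{411}{4423}\right) = \left(300 + 3436\right) \left(- \frac{6236019}{4423}\right) = 3736 \left(- \frac{6236019}{4423}\right) = - \frac{23297766984}{4423}$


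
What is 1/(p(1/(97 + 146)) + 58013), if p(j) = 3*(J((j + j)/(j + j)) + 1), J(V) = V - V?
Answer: 1/58016 ≈ 1.7237e-5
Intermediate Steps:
J(V) = 0
p(j) = 3 (p(j) = 3*(0 + 1) = 3*1 = 3)
1/(p(1/(97 + 146)) + 58013) = 1/(3 + 58013) = 1/58016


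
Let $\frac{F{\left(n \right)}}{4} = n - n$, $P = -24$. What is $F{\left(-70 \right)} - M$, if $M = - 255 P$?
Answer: $-6120$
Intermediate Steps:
$F{\left(n \right)} = 0$ ($F{\left(n \right)} = 4 \left(n - n\right) = 4 \cdot 0 = 0$)
$M = 6120$ ($M = \left(-255\right) \left(-24\right) = 6120$)
$F{\left(-70 \right)} - M = 0 - 6120 = -6120$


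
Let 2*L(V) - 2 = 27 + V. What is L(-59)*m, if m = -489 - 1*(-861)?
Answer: -5580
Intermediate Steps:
L(V) = 29/2 + V/2 (L(V) = 1 + (27 + V)/2 = 1 + (27/2 + V/2) = 29/2 + V/2)
m = 372 (m = -489 + 861 = 372)
L(-59)*m = (29/2 + (1/2)*(-59))*372 = (29/2 - 59/2)*372 = -15*372 = -5580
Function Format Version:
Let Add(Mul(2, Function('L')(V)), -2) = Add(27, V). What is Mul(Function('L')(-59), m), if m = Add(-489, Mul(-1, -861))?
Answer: -5580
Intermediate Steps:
Function('L')(V) = Add(Rational(29, 2), Mul(Rational(1, 2), V)) (Function('L')(V) = Add(1, Mul(Rational(1, 2), Add(27, V))) = Add(1, Add(Rational(27, 2), Mul(Rational(1, 2), V))) = Add(Rational(29, 2), Mul(Rational(1, 2), V)))
m = 372 (m = Add(-489, 861) = 372)
Mul(Function('L')(-59), m) = Mul(Add(Rational(29, 2), Mul(Rational(1, 2), -59)), 372) = Mul(Add(Rational(29, 2), Rational(-59, 2)), 372) = Mul(-15, 372) = -5580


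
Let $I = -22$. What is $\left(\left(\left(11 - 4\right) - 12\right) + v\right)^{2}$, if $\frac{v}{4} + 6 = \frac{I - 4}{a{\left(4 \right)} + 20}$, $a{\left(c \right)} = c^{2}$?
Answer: $\frac{82369}{81} \approx 1016.9$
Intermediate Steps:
$v = - \frac{242}{9}$ ($v = -24 + 4 \frac{-22 - 4}{4^{2} + 20} = -24 + 4 \left(- \frac{26}{16 + 20}\right) = -24 + 4 \left(- \frac{26}{36}\right) = -24 + 4 \left(\left(-26\right) \frac{1}{36}\right) = -24 + 4 \left(- \frac{13}{18}\right) = -24 - \frac{26}{9} = - \frac{242}{9} \approx -26.889$)
$\left(\left(\left(11 - 4\right) - 12\right) + v\right)^{2} = \left(\left(\left(11 - 4\right) - 12\right) - \frac{242}{9}\right)^{2} = \left(\left(7 - 12\right) - \frac{242}{9}\right)^{2} = \left(-5 - \frac{242}{9}\right)^{2} = \left(- \frac{287}{9}\right)^{2} = \frac{82369}{81}$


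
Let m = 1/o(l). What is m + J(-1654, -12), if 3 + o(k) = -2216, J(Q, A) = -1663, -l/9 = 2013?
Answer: -3690198/2219 ≈ -1663.0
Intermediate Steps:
l = -18117 (l = -9*2013 = -18117)
o(k) = -2219 (o(k) = -3 - 2216 = -2219)
m = -1/2219 (m = 1/(-2219) = -1/2219 ≈ -0.00045065)
m + J(-1654, -12) = -1/2219 - 1663 = -3690198/2219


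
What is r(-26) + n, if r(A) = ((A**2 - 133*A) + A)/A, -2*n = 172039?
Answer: -172355/2 ≈ -86178.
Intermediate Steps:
n = -172039/2 (n = -1/2*172039 = -172039/2 ≈ -86020.)
r(A) = (A**2 - 132*A)/A
r(-26) + n = (-132 - 26) - 172039/2 = -158 - 172039/2 = -172355/2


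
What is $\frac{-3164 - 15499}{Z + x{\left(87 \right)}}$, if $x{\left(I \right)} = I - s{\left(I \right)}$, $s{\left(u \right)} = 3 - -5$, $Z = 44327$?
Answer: $- \frac{6221}{14802} \approx -0.42028$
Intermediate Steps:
$s{\left(u \right)} = 8$ ($s{\left(u \right)} = 3 + 5 = 8$)
$x{\left(I \right)} = -8 + I$ ($x{\left(I \right)} = I - 8 = -8 + I$)
$\frac{-3164 - 15499}{Z + x{\left(87 \right)}} = \frac{-3164 - 15499}{44327 + \left(-8 + 87\right)} = - \frac{18663}{44327 + 79} = - \frac{18663}{44406} = \left(-18663\right) \frac{1}{44406} = - \frac{6221}{14802}$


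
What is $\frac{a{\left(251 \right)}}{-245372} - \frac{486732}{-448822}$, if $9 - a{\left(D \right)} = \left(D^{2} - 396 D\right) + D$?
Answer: $\frac{51602071269}{55064175892} \approx 0.93713$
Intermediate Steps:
$a{\left(D \right)} = 9 - D^{2} + 395 D$ ($a{\left(D \right)} = 9 - \left(\left(D^{2} - 396 D\right) + D\right) = 9 - \left(D^{2} - 395 D\right) = 9 - D^{2} + 395 D$)
$\frac{a{\left(251 \right)}}{-245372} - \frac{486732}{-448822} = \frac{9 - 251^{2} + 395 \cdot 251}{-245372} - \frac{486732}{-448822} = \left(9 - 63001 + 99145\right) \left(- \frac{1}{245372}\right) - - \frac{243366}{224411} = \left(9 - 63001 + 99145\right) \left(- \frac{1}{245372}\right) + \frac{243366}{224411} = 36153 \left(- \frac{1}{245372}\right) + \frac{243366}{224411} = - \frac{36153}{245372} + \frac{243366}{224411} = \frac{51602071269}{55064175892}$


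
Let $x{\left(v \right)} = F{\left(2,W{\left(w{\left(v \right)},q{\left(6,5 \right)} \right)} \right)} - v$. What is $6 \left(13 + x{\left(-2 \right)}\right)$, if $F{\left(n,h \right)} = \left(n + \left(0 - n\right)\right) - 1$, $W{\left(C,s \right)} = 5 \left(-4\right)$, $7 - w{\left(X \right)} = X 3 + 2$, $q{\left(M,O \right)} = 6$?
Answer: $84$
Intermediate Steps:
$w{\left(X \right)} = 5 - 3 X$ ($w{\left(X \right)} = 7 - \left(X 3 + 2\right) = 7 - \left(3 X + 2\right) = 7 - \left(2 + 3 X\right) = 5 - 3 X$)
$W{\left(C,s \right)} = -20$
$F{\left(n,h \right)} = -1$ ($F{\left(n,h \right)} = \left(n - n\right) - 1 = 0 - 1 = -1$)
$x{\left(v \right)} = -1 - v$
$6 \left(13 + x{\left(-2 \right)}\right) = 6 \left(13 - -1\right) = 6 \left(13 + \left(-1 + 2\right)\right) = 6 \left(13 + 1\right) = 6 \cdot 14 = 84$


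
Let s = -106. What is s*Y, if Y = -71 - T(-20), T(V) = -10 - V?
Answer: 8586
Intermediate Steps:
Y = -81 (Y = -71 - (-10 - 1*(-20)) = -71 - (-10 + 20) = -71 - 1*10 = -71 - 10 = -81)
s*Y = -106*(-81) = 8586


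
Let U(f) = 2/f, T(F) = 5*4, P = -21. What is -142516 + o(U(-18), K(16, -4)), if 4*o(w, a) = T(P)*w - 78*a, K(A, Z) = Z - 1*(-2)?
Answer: -1282298/9 ≈ -1.4248e+5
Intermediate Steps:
T(F) = 20
K(A, Z) = 2 + Z (K(A, Z) = Z + 2 = 2 + Z)
o(w, a) = 5*w - 39*a/2 (o(w, a) = (20*w - 78*a)/4 = (-78*a + 20*w)/4 = 5*w - 39*a/2)
-142516 + o(U(-18), K(16, -4)) = -142516 + (5*(2/(-18)) - 39*(2 - 4)/2) = -142516 + (5*(2*(-1/18)) - 39/2*(-2)) = -142516 + (5*(-⅑) + 39) = -142516 + (-5/9 + 39) = -142516 + 346/9 = -1282298/9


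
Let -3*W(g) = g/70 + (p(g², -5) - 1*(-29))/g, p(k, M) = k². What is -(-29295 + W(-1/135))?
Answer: 2892367638841/103335750 ≈ 27990.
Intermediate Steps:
W(g) = -g/210 - (29 + g⁴)/(3*g) (W(g) = -(g/70 + ((g²)² - 1*(-29))/g)/3 = -(g*(1/70) + (g⁴ + 29)/g)/3 = -(g/70 + (29 + g⁴)/g)/3 = -g/210 - (29 + g⁴)/(3*g))
-(-29295 + W(-1/135)) = -(-29295 + (-2030 - (-1/135)² - 70*(-1/135)⁴)/(210*((-1/135)))) = -(-29295 + (-2030 - (-1*1/135)² - 70*(-1*1/135)⁴)/(210*((-1*1/135)))) = -(-29295 + (-2030 - (-1/135)² - 70*(-1/135)⁴)/(210*(-1/135))) = -(-29295 + (1/210)*(-135)*(-2030 - 1*1/18225 - 70*1/332150625)) = -(-29295 + (1/210)*(-135)*(-2030 - 1/18225 - 14/66430125)) = -(-29295 + (1/210)*(-135)*(-134853157409/66430125)) = -(-29295 + 134853157409/103335750) = -1*(-2892367638841/103335750) = 2892367638841/103335750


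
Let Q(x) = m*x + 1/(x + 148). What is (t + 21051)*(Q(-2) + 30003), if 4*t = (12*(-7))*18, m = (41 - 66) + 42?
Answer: 90454194675/146 ≈ 6.1955e+8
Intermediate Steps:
m = 17 (m = -25 + 42 = 17)
Q(x) = 1/(148 + x) + 17*x (Q(x) = 17*x + 1/(x + 148) = 17*x + 1/(148 + x) = 1/(148 + x) + 17*x)
t = -378 (t = ((12*(-7))*18)/4 = (-84*18)/4 = (¼)*(-1512) = -378)
(t + 21051)*(Q(-2) + 30003) = (-378 + 21051)*((1 + 17*(-2)² + 2516*(-2))/(148 - 2) + 30003) = 20673*((1 + 17*4 - 5032)/146 + 30003) = 20673*((1 + 68 - 5032)/146 + 30003) = 20673*((1/146)*(-4963) + 30003) = 20673*(-4963/146 + 30003) = 20673*(4375475/146) = 90454194675/146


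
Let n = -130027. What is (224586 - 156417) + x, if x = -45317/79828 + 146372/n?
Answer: 707562692605589/10379795356 ≈ 68167.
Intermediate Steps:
x = -17577017575/10379795356 (x = -45317/79828 + 146372/(-130027) = -45317*1/79828 + 146372*(-1/130027) = -45317/79828 - 146372/130027 = -17577017575/10379795356 ≈ -1.6934)
(224586 - 156417) + x = (224586 - 156417) - 17577017575/10379795356 = 68169 - 17577017575/10379795356 = 707562692605589/10379795356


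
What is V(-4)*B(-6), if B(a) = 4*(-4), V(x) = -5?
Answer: 80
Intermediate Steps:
B(a) = -16
V(-4)*B(-6) = -5*(-16) = 80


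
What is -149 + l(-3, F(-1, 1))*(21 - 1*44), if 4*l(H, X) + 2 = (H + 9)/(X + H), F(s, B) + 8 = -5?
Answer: -4331/32 ≈ -135.34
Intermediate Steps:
F(s, B) = -13 (F(s, B) = -8 - 5 = -13)
l(H, X) = -1/2 + (9 + H)/(4*(H + X)) (l(H, X) = -1/2 + ((H + 9)/(X + H))/4 = -1/2 + ((9 + H)/(H + X))/4 = -1/2 + (9 + H)/(4*(H + X)))
-149 + l(-3, F(-1, 1))*(21 - 1*44) = -149 + ((9 - 1*(-3) - 2*(-13))/(4*(-3 - 13)))*(21 - 1*44) = -149 + ((1/4)*(9 + 3 + 26)/(-16))*(21 - 44) = -149 + ((1/4)*(-1/16)*38)*(-23) = -149 - 19/32*(-23) = -149 + 437/32 = -4331/32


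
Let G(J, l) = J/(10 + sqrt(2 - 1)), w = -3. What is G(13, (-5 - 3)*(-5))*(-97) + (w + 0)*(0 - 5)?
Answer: -1096/11 ≈ -99.636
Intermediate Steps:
G(J, l) = J/11 (G(J, l) = J/(10 + sqrt(1)) = J/(10 + 1) = J/11)
G(13, (-5 - 3)*(-5))*(-97) + (w + 0)*(0 - 5) = ((1/11)*13)*(-97) + (-3 + 0)*(0 - 5) = (13/11)*(-97) - 3*(-5) = -1261/11 + 15 = -1096/11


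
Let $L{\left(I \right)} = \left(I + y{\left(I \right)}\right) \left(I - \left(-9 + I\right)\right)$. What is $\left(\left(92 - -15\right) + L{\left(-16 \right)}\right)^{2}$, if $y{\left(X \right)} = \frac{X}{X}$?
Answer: $784$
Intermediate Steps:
$y{\left(X \right)} = 1$
$L{\left(I \right)} = 9 + 9 I$ ($L{\left(I \right)} = \left(I + 1\right) \left(I - \left(-9 + I\right)\right) = \left(1 + I\right) 9 = 9 + 9 I$)
$\left(\left(92 - -15\right) + L{\left(-16 \right)}\right)^{2} = \left(\left(92 - -15\right) + \left(9 + 9 \left(-16\right)\right)\right)^{2} = \left(\left(92 + 15\right) + \left(9 - 144\right)\right)^{2} = \left(107 - 135\right)^{2} = \left(-28\right)^{2} = 784$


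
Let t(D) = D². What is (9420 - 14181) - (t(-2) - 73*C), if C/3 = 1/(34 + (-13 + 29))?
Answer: -238031/50 ≈ -4760.6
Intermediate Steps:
C = 3/50 (C = 3/(34 + (-13 + 29)) = 3/(34 + 16) = 3/50 ≈ 0.060000)
(9420 - 14181) - (t(-2) - 73*C) = (9420 - 14181) - ((-2)² - 73*3/50) = -4761 - (4 - 219/50) = -4761 - 1*(-19/50) = -4761 + 19/50 = -238031/50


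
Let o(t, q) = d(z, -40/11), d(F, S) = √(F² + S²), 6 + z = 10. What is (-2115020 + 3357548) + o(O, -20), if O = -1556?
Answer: 1242528 + 4*√221/11 ≈ 1.2425e+6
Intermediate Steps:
z = 4 (z = -6 + 10 = 4)
o(t, q) = 4*√221/11 (o(t, q) = √(4² + (-40/11)²) = √(16 + (-40*1/11)²) = √(16 + (-40/11)²) = √(16 + 1600/121) = √(3536/121) = 4*√221/11)
(-2115020 + 3357548) + o(O, -20) = (-2115020 + 3357548) + 4*√221/11 = 1242528 + 4*√221/11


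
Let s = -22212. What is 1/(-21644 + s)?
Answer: -1/43856 ≈ -2.2802e-5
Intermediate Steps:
1/(-21644 + s) = 1/(-21644 - 22212) = 1/(-43856) = -1/43856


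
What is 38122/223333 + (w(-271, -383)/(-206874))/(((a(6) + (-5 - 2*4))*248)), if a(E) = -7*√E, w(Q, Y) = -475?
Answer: 9779253941971/57290220892080 - 133*√6/256523760 ≈ 0.17070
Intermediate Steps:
38122/223333 + (w(-271, -383)/(-206874))/(((a(6) + (-5 - 2*4))*248)) = 38122/223333 + (-475/(-206874))/(((-7*√6 + (-5 - 2*4))*248)) = 38122*(1/223333) + (-475*(-1/206874))/(((-7*√6 + (-5 - 8))*248)) = 38122/223333 + 475/(206874*(((-7*√6 - 13)*248))) = 38122/223333 + 475/(206874*(((-13 - 7*√6)*248))) = 38122/223333 + 475/(206874*(-3224 - 1736*√6))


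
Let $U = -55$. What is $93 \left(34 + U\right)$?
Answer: $-1953$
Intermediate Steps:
$93 \left(34 + U\right) = 93 \left(34 - 55\right) = 93 \left(-21\right) = -1953$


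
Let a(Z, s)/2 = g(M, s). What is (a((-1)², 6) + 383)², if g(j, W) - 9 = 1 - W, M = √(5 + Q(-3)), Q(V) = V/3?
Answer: 152881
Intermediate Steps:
Q(V) = V/3 (Q(V) = V*(⅓) = V/3)
M = 2 (M = √(5 + (⅓)*(-3)) = √(5 - 1) = √4 = 2)
g(j, W) = 10 - W (g(j, W) = 9 + (1 - W) = 10 - W)
a(Z, s) = 20 - 2*s (a(Z, s) = 2*(10 - s) = 20 - 2*s)
(a((-1)², 6) + 383)² = ((20 - 2*6) + 383)² = ((20 - 12) + 383)² = (8 + 383)² = 391² = 152881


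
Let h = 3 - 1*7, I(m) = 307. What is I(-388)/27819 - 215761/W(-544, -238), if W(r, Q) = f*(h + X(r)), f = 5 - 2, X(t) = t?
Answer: 2000919989/15244812 ≈ 131.25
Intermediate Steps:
f = 3
h = -4 (h = 3 - 7 = -4)
W(r, Q) = -12 + 3*r (W(r, Q) = 3*(-4 + r) = -12 + 3*r)
I(-388)/27819 - 215761/W(-544, -238) = 307/27819 - 215761/(-12 + 3*(-544)) = 307*(1/27819) - 215761/(-12 - 1632) = 307/27819 - 215761/(-1644) = 307/27819 - 215761*(-1/1644) = 307/27819 + 215761/1644 = 2000919989/15244812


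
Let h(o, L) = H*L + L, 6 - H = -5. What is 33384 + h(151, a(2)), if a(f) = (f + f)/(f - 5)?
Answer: 33368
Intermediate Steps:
H = 11 (H = 6 - 1*(-5) = 6 + 5 = 11)
a(f) = 2*f/(-5 + f) (a(f) = (2*f)/(-5 + f) = 2*f/(-5 + f))
h(o, L) = 12*L (h(o, L) = 11*L + L = 12*L)
33384 + h(151, a(2)) = 33384 + 12*(2*2/(-5 + 2)) = 33384 + 12*(2*2/(-3)) = 33384 + 12*(2*2*(-⅓)) = 33384 + 12*(-4/3) = 33384 - 16 = 33368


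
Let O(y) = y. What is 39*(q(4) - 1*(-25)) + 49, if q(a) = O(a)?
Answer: 1180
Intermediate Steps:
q(a) = a
39*(q(4) - 1*(-25)) + 49 = 39*(4 - 1*(-25)) + 49 = 39*(4 + 25) + 49 = 39*29 + 49 = 1131 + 49 = 1180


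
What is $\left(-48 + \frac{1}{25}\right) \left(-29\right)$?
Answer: $\frac{34771}{25} \approx 1390.8$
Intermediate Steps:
$\left(-48 + \frac{1}{25}\right) \left(-29\right) = \left(- \frac{1199}{25}\right) \left(-29\right) = \frac{34771}{25}$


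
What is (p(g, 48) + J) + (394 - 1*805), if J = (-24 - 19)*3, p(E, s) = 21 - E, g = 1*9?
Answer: -528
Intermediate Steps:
g = 9
J = -129 (J = -43*3 = -129)
(p(g, 48) + J) + (394 - 1*805) = ((21 - 1*9) - 129) + (394 - 1*805) = ((21 - 9) - 129) + (394 - 805) = (12 - 129) - 411 = -117 - 411 = -528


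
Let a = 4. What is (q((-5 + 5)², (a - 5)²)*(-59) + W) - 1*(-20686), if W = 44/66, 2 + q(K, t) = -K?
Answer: 62414/3 ≈ 20805.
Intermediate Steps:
q(K, t) = -2 - K
W = ⅔ (W = 44*(1/66) = ⅔ ≈ 0.66667)
(q((-5 + 5)², (a - 5)²)*(-59) + W) - 1*(-20686) = ((-2 - (-5 + 5)²)*(-59) + ⅔) - 1*(-20686) = ((-2 - 1*0²)*(-59) + ⅔) + 20686 = ((-2 - 1*0)*(-59) + ⅔) + 20686 = ((-2 + 0)*(-59) + ⅔) + 20686 = (-2*(-59) + ⅔) + 20686 = (118 + ⅔) + 20686 = 356/3 + 20686 = 62414/3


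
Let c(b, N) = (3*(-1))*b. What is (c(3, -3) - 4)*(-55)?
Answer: 715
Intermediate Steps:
c(b, N) = -3*b
(c(3, -3) - 4)*(-55) = (-3*3 - 4)*(-55) = (-9 - 4)*(-55) = -13*(-55) = 715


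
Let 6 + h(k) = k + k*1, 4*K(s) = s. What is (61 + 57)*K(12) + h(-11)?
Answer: 326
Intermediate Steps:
K(s) = s/4
h(k) = -6 + 2*k (h(k) = -6 + (k + k*1) = -6 + (k + k) = -6 + 2*k)
(61 + 57)*K(12) + h(-11) = (61 + 57)*((¼)*12) + (-6 + 2*(-11)) = 118*3 + (-6 - 22) = 354 - 28 = 326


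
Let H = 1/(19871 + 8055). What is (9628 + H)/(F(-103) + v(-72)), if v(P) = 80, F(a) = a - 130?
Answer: -89623843/1424226 ≈ -62.928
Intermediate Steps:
H = 1/27926 ≈ 3.5809e-5
F(a) = -130 + a
(9628 + H)/(F(-103) + v(-72)) = (9628 + 1/27926)/((-130 - 103) + 80) = 268871529/(27926*(-233 + 80)) = (268871529/27926)/(-153) = (268871529/27926)*(-1/153) = -89623843/1424226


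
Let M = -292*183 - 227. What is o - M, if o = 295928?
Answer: 349591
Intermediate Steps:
M = -53663 (M = -53436 - 227 = -53663)
o - M = 295928 - 1*(-53663) = 295928 + 53663 = 349591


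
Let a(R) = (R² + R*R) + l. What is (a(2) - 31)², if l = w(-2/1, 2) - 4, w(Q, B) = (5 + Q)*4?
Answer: 225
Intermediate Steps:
w(Q, B) = 20 + 4*Q
l = 8 (l = (20 + 4*(-2/1)) - 4 = (20 + 4*(-2*1)) - 4 = (20 + 4*(-2)) - 4 = (20 - 8) - 4 = 12 - 4 = 8)
a(R) = 8 + 2*R² (a(R) = (R² + R*R) + 8 = (R² + R²) + 8 = 2*R² + 8 = 8 + 2*R²)
(a(2) - 31)² = ((8 + 2*2²) - 31)² = ((8 + 2*4) - 31)² = ((8 + 8) - 31)² = (16 - 31)² = (-15)² = 225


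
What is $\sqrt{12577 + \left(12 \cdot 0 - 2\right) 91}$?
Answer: $\sqrt{12395} \approx 111.33$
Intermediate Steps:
$\sqrt{12577 + \left(12 \cdot 0 - 2\right) 91} = \sqrt{12577 + \left(0 - 2\right) 91} = \sqrt{12577 - 182} = \sqrt{12395}$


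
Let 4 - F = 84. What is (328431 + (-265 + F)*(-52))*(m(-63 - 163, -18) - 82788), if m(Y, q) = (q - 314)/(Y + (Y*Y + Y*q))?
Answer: -262465610737106/9153 ≈ -2.8675e+10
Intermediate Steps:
F = -80 (F = 4 - 1*84 = 4 - 84 = -80)
m(Y, q) = (-314 + q)/(Y + Y² + Y*q) (m(Y, q) = (-314 + q)/(Y + (Y² + Y*q)) = (-314 + q)/(Y + Y² + Y*q))
(328431 + (-265 + F)*(-52))*(m(-63 - 163, -18) - 82788) = (328431 + (-265 - 80)*(-52))*((-314 - 18)/((-63 - 163)*(1 + (-63 - 163) - 18)) - 82788) = (328431 - 345*(-52))*(-332/(-226*(1 - 226 - 18)) - 82788) = (328431 + 17940)*(-1/226*(-332)/(-243) - 82788) = 346371*(-1/226*(-1/243)*(-332) - 82788) = 346371*(-166/27459 - 82788) = 346371*(-2273275858/27459) = -262465610737106/9153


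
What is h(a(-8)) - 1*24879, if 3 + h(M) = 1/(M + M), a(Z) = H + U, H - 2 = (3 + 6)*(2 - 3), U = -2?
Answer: -447877/18 ≈ -24882.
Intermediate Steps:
H = -7 (H = 2 + (3 + 6)*(2 - 3) = 2 + 9*(-1) = 2 - 9 = -7)
a(Z) = -9 (a(Z) = -7 - 2 = -9)
h(M) = -3 + 1/(2*M) (h(M) = -3 + 1/(M + M) = -3 + 1/(2*M))
h(a(-8)) - 1*24879 = (-3 + (½)/(-9)) - 1*24879 = (-3 + (½)*(-⅑)) - 24879 = (-3 - 1/18) - 24879 = -55/18 - 24879 = -447877/18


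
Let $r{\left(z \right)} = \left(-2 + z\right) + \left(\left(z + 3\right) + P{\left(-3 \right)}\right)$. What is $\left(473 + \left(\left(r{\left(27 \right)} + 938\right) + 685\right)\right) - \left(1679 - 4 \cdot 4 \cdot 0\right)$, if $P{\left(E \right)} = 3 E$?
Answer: $463$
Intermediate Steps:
$r{\left(z \right)} = -8 + 2 z$ ($r{\left(z \right)} = \left(-2 + z\right) + \left(\left(z + 3\right) + 3 \left(-3\right)\right) = \left(-2 + z\right) + \left(\left(3 + z\right) - 9\right) = \left(-2 + z\right) + \left(-6 + z\right) = -8 + 2 z$)
$\left(473 + \left(\left(r{\left(27 \right)} + 938\right) + 685\right)\right) - \left(1679 - 4 \cdot 4 \cdot 0\right) = \left(473 + \left(\left(\left(-8 + 2 \cdot 27\right) + 938\right) + 685\right)\right) - \left(1679 - 4 \cdot 4 \cdot 0\right) = \left(473 + \left(\left(\left(-8 + 54\right) + 938\right) + 685\right)\right) + \left(16 \cdot 0 - 1679\right) = \left(473 + \left(\left(46 + 938\right) + 685\right)\right) + \left(0 - 1679\right) = \left(473 + \left(984 + 685\right)\right) - 1679 = \left(473 + 1669\right) - 1679 = 2142 - 1679 = 463$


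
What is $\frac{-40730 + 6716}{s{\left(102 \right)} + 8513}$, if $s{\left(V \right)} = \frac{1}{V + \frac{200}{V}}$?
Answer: $- \frac{180342228}{45135977} \approx -3.9955$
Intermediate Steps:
$\frac{-40730 + 6716}{s{\left(102 \right)} + 8513} = \frac{-40730 + 6716}{\frac{102}{200 + 102^{2}} + 8513} = - \frac{34014}{\frac{102}{200 + 10404} + 8513} = - \frac{34014}{\frac{102}{10604} + 8513} = - \frac{34014}{102 \cdot \frac{1}{10604} + 8513} = - \frac{34014}{\frac{51}{5302} + 8513} = - \frac{34014}{\frac{45135977}{5302}} = \left(-34014\right) \frac{5302}{45135977} = - \frac{180342228}{45135977}$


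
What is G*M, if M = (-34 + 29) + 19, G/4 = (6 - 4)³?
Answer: 448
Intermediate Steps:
G = 32 (G = 4*(6 - 4)³ = 4*2³ = 4*8 = 32)
M = 14 (M = -5 + 19 = 14)
G*M = 32*14 = 448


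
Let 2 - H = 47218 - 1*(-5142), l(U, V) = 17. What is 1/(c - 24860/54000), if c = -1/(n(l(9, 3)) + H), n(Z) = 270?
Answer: -35159400/16185671 ≈ -2.1723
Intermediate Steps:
H = -52358 (H = 2 - (47218 - 1*(-5142)) = 2 - (47218 + 5142) = 2 - 1*52360 = 2 - 52360 = -52358)
c = 1/52088 (c = -1/(270 - 52358) = -1/(-52088) = -1*(-1/52088) = 1/52088 ≈ 1.9198e-5)
1/(c - 24860/54000) = 1/(1/52088 - 24860/54000) = 1/(1/52088 - 24860*1/54000) = 1/(1/52088 - 1243/2700) = 1/(-16185671/35159400) = -35159400/16185671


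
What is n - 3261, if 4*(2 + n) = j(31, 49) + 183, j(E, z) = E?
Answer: -6419/2 ≈ -3209.5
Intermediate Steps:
n = 103/2 (n = -2 + (31 + 183)/4 = -2 + (¼)*214 = -2 + 107/2 = 103/2 ≈ 51.500)
n - 3261 = 103/2 - 3261 = -6419/2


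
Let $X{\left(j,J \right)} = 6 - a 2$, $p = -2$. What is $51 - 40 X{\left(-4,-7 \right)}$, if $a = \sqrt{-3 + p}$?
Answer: $-189 + 80 i \sqrt{5} \approx -189.0 + 178.89 i$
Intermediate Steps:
$a = i \sqrt{5}$ ($a = \sqrt{-3 - 2} = \sqrt{-5} = i \sqrt{5} \approx 2.2361 i$)
$X{\left(j,J \right)} = 6 - 2 i \sqrt{5}$ ($X{\left(j,J \right)} = 6 - i \sqrt{5} \cdot 2 = 6 - 2 i \sqrt{5}$)
$51 - 40 X{\left(-4,-7 \right)} = 51 - 40 \left(6 - 2 i \sqrt{5}\right) = 51 - \left(240 - 80 i \sqrt{5}\right) = -189 + 80 i \sqrt{5}$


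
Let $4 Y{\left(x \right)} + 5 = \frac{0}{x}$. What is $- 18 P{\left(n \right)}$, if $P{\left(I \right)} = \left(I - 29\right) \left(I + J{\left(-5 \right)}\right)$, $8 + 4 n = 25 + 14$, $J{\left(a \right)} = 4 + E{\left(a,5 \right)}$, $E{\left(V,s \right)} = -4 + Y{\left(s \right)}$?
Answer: $\frac{9945}{4} \approx 2486.3$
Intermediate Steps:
$Y{\left(x \right)} = - \frac{5}{4}$ ($Y{\left(x \right)} = - \frac{5}{4} + \frac{0 \frac{1}{x}}{4} = - \frac{5}{4} + \frac{1}{4} \cdot 0 = - \frac{5}{4} + 0 = - \frac{5}{4}$)
$E{\left(V,s \right)} = - \frac{21}{4}$ ($E{\left(V,s \right)} = -4 - \frac{5}{4} = - \frac{21}{4}$)
$J{\left(a \right)} = - \frac{5}{4}$ ($J{\left(a \right)} = 4 - \frac{21}{4} = - \frac{5}{4}$)
$n = \frac{31}{4}$ ($n = -2 + \frac{25 + 14}{4} = -2 + \frac{1}{4} \cdot 39 = -2 + \frac{39}{4} = \frac{31}{4} \approx 7.75$)
$P{\left(I \right)} = \left(-29 + I\right) \left(- \frac{5}{4} + I\right)$ ($P{\left(I \right)} = \left(I - 29\right) \left(I - \frac{5}{4}\right) = \left(-29 + I\right) \left(- \frac{5}{4} + I\right)$)
$- 18 P{\left(n \right)} = - 18 \left(\frac{145}{4} + \left(\frac{31}{4}\right)^{2} - \frac{3751}{16}\right) = - 18 \left(\frac{145}{4} + \frac{961}{16} - \frac{3751}{16}\right) = \left(-18\right) \left(- \frac{1105}{8}\right) = \frac{9945}{4}$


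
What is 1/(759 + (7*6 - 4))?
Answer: 1/797 ≈ 0.0012547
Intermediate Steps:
1/(759 + (7*6 - 4)) = 1/(759 + (42 - 4)) = 1/(759 + 38) = 1/797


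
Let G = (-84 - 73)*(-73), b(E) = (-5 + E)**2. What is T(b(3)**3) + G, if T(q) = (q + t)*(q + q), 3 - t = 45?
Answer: 14277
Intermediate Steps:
t = -42 (t = 3 - 1*45 = 3 - 45 = -42)
T(q) = 2*q*(-42 + q) (T(q) = (q - 42)*(q + q) = (-42 + q)*(2*q) = 2*q*(-42 + q))
G = 11461 (G = -157*(-73) = 11461)
T(b(3)**3) + G = 2*((-5 + 3)**2)**3*(-42 + ((-5 + 3)**2)**3) + 11461 = 2*((-2)**2)**3*(-42 + ((-2)**2)**3) + 11461 = 2*4**3*(-42 + 4**3) + 11461 = 2*64*(-42 + 64) + 11461 = 2*64*22 + 11461 = 2816 + 11461 = 14277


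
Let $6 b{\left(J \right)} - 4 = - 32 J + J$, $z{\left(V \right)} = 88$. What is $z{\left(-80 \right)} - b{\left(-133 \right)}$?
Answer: $- \frac{3599}{6} \approx -599.83$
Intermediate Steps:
$b{\left(J \right)} = \frac{2}{3} - \frac{31 J}{6}$ ($b{\left(J \right)} = \frac{2}{3} + \frac{- 32 J + J}{6} = \frac{2}{3} + \frac{\left(-31\right) J}{6} = \frac{2}{3} - \frac{31 J}{6}$)
$z{\left(-80 \right)} - b{\left(-133 \right)} = 88 - \left(\frac{2}{3} - - \frac{4123}{6}\right) = 88 - \left(\frac{2}{3} + \frac{4123}{6}\right) = 88 - \frac{4127}{6} = - \frac{3599}{6}$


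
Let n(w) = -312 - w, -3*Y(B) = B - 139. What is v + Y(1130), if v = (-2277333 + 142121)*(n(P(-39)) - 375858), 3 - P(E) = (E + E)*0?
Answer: 2409627310037/3 ≈ 8.0321e+11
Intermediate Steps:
P(E) = 3 (P(E) = 3 - (E + E)*0 = 3 - 2*E*0 = 3 - 1*0 = 3 + 0 = 3)
Y(B) = 139/3 - B/3 (Y(B) = -(B - 139)/3 = -(-139 + B)/3 = 139/3 - B/3)
v = 803209103676 (v = (-2277333 + 142121)*((-312 - 1*3) - 375858) = -2135212*((-312 - 3) - 375858) = -2135212*(-315 - 375858) = -2135212*(-376173) = 803209103676)
v + Y(1130) = 803209103676 + (139/3 - 1/3*1130) = 803209103676 + (139/3 - 1130/3) = 803209103676 - 991/3 = 2409627310037/3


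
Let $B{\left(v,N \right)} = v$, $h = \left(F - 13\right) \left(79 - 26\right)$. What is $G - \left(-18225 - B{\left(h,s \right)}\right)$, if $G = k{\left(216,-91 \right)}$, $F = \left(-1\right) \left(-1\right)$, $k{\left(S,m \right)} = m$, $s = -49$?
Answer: $17498$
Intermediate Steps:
$F = 1$
$h = -636$ ($h = \left(1 - 13\right) \left(79 - 26\right) = \left(-12\right) 53 = -636$)
$G = -91$
$G - \left(-18225 - B{\left(h,s \right)}\right) = -91 - \left(-18225 - -636\right) = -91 - \left(-18225 + 636\right) = -91 - -17589 = -91 + 17589 = 17498$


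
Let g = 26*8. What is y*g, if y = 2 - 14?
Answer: -2496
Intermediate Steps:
y = -12
g = 208
y*g = -12*208 = -2496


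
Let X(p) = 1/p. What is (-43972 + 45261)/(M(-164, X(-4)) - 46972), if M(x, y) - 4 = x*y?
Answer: -1289/46927 ≈ -0.027468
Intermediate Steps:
M(x, y) = 4 + x*y
(-43972 + 45261)/(M(-164, X(-4)) - 46972) = (-43972 + 45261)/((4 - 164/(-4)) - 46972) = 1289/((4 - 164*(-¼)) - 46972) = 1289/((4 + 41) - 46972) = 1289/(45 - 46972) = 1289/(-46927) = 1289*(-1/46927) = -1289/46927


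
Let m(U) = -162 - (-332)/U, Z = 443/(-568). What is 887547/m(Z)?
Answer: -393183321/260342 ≈ -1510.3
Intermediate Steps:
Z = -443/568 (Z = 443*(-1/568) = -443/568 ≈ -0.77993)
m(U) = -162 + 332/U
887547/m(Z) = 887547/(-162 + 332/(-443/568)) = 887547/(-162 + 332*(-568/443)) = 887547/(-162 - 188576/443) = 887547/(-260342/443) = 887547*(-443/260342) = -393183321/260342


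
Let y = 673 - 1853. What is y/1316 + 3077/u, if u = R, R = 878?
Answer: 753323/288862 ≈ 2.6079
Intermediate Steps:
u = 878
y = -1180
y/1316 + 3077/u = -1180/1316 + 3077/878 = -1180*1/1316 + 3077*(1/878) = -295/329 + 3077/878 = 753323/288862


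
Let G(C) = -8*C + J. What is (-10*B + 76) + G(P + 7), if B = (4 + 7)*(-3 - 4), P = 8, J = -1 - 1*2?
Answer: 723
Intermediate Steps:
J = -3 (J = -1 - 2 = -3)
G(C) = -3 - 8*C (G(C) = -8*C - 3 = -3 - 8*C)
B = -77 (B = 11*(-7) = -77)
(-10*B + 76) + G(P + 7) = (-10*(-77) + 76) + (-3 - 8*(8 + 7)) = (770 + 76) + (-3 - 8*15) = 846 + (-3 - 120) = 846 - 123 = 723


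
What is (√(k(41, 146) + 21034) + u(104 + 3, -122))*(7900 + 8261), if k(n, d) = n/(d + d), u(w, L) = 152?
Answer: 2456472 + 48483*√49818193/146 ≈ 4.8003e+6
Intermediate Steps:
k(n, d) = n/(2*d) (k(n, d) = n/((2*d)) = n*(1/(2*d)) = n/(2*d))
(√(k(41, 146) + 21034) + u(104 + 3, -122))*(7900 + 8261) = (√((½)*41/146 + 21034) + 152)*(7900 + 8261) = (√((½)*41*(1/146) + 21034) + 152)*16161 = (√(41/292 + 21034) + 152)*16161 = (√(6141969/292) + 152)*16161 = (3*√49818193/146 + 152)*16161 = (152 + 3*√49818193/146)*16161 = 2456472 + 48483*√49818193/146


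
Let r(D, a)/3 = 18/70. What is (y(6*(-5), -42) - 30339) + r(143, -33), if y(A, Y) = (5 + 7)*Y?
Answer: -1079478/35 ≈ -30842.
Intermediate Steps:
r(D, a) = 27/35 (r(D, a) = 3*(18/70) = 3*(18*(1/70)) = 3*(9/35) = 27/35)
y(A, Y) = 12*Y
(y(6*(-5), -42) - 30339) + r(143, -33) = (12*(-42) - 30339) + 27/35 = (-504 - 30339) + 27/35 = -30843 + 27/35 = -1079478/35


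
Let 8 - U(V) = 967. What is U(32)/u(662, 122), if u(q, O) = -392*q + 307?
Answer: 959/259197 ≈ 0.0036999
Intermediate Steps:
U(V) = -959 (U(V) = 8 - 1*967 = 8 - 967 = -959)
u(q, O) = 307 - 392*q
U(32)/u(662, 122) = -959/(307 - 392*662) = -959/(307 - 259504) = -959/(-259197) = -959*(-1/259197) = 959/259197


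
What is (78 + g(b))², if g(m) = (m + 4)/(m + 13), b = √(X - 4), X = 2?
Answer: 2*(-511921*I + 80422*√2)/(-167*I + 26*√2) ≈ 6133.4 + 11.658*I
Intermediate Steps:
b = I*√2 (b = √(2 - 4) = √(-2) = I*√2 ≈ 1.4142*I)
g(m) = (4 + m)/(13 + m)
(78 + g(b))² = (78 + (4 + I*√2)/(13 + I*√2))²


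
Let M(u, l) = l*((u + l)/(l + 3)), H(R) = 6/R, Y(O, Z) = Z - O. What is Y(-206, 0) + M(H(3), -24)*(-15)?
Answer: 4082/7 ≈ 583.14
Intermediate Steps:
M(u, l) = l*(l + u)/(3 + l) (M(u, l) = l*((l + u)/(3 + l)) = l*(l + u)/(3 + l))
Y(-206, 0) + M(H(3), -24)*(-15) = (0 - 1*(-206)) - 24*(-24 + 6/3)/(3 - 24)*(-15) = (0 + 206) - 24*(-24 + 6*(⅓))/(-21)*(-15) = 206 - 24*(-1/21)*(-24 + 2)*(-15) = 206 - 24*(-1/21)*(-22)*(-15) = 206 - 176/7*(-15) = 206 + 2640/7 = 4082/7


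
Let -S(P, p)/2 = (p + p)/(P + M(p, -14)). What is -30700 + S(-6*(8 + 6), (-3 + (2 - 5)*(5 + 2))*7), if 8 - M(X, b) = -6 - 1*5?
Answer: -1996172/65 ≈ -30710.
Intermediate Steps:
M(X, b) = 19 (M(X, b) = 8 - (-6 - 1*5) = 8 - (-6 - 5) = 8 - 1*(-11) = 8 + 11 = 19)
S(P, p) = -4*p/(19 + P) (S(P, p) = -2*(p + p)/(P + 19) = -2*2*p/(19 + P) = -4*p/(19 + P))
-30700 + S(-6*(8 + 6), (-3 + (2 - 5)*(5 + 2))*7) = -30700 - 4*(-3 + (2 - 5)*(5 + 2))*7/(19 - 6*(8 + 6)) = -30700 - 4*(-3 - 3*7)*7/(19 - 6*14) = -30700 - 4*(-3 - 21)*7/(19 - 84) = -30700 - 4*(-24*7)/(-65) = -30700 - 4*(-168)*(-1/65) = -30700 - 672/65 = -1996172/65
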